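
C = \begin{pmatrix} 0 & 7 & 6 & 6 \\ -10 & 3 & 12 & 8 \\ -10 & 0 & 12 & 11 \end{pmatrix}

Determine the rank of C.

Row reduce to echelon form.
Swap R1 ↔ R2
R3 ← R3 − R1: [0, -3, 0, 3]
R3 ← R3 + (3/7)·R2: [0, 0, 18/7, 39/7]
Echelon form has 3 nonzero rows, so rank(C) = 3.

3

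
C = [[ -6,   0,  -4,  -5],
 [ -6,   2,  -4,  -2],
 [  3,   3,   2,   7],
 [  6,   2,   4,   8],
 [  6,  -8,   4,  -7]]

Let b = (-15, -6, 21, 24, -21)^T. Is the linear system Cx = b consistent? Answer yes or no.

Row reduce the augmented matrix [C | b].
R2 ← R2 − R1: [0, 2, 0, 3, 9]
R3 ← R3 + (1/2)·R1: [0, 3, 0, 9/2, 27/2]
R4 ← R4 + R1: [0, 2, 0, 3, 9]
R5 ← R5 + R1: [0, -8, 0, -12, -36]
R3 ← R3 − (3/2)·R2: [0, 0, 0, 0, 0]
R4 ← R4 − R2: [0, 0, 0, 0, 0]
R5 ← R5 + (4)·R2: [0, 0, 0, 0, 0]
The echelon form has 2 nonzero rows, and every pivot lies in the first 4 columns, so rank(C) = rank([C|b]) = 2.
The system is consistent.

yes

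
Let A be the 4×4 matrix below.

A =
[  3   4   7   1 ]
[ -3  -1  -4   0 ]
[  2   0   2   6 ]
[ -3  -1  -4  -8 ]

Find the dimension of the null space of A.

Row reduce to echelon form.
R2 ← R2 + R1: [0, 3, 3, 1]
R3 ← R3 − (2/3)·R1: [0, -8/3, -8/3, 16/3]
R4 ← R4 + R1: [0, 3, 3, -7]
R3 ← R3 + (8/9)·R2: [0, 0, 0, 56/9]
R4 ← R4 − R2: [0, 0, 0, -8]
R4 ← R4 + (9/7)·R3: [0, 0, 0, 0]
3 nonzero rows, so rank(A) = 3.
A has 4 columns; by rank–nullity, nullity = 4 − 3 = 1.

1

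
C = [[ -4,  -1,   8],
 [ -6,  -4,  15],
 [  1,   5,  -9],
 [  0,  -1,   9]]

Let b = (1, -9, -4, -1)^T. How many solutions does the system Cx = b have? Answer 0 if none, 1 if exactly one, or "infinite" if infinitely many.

Row reduce the augmented matrix [C | b].
R2 ← R2 − (3/2)·R1: [0, -5/2, 3, -21/2]
R3 ← R3 + (1/4)·R1: [0, 19/4, -7, -15/4]
R3 ← R3 + (19/10)·R2: [0, 0, -13/10, -237/10]
R4 ← R4 − (2/5)·R2: [0, 0, 39/5, 16/5]
R4 ← R4 + (6)·R3: [0, 0, 0, -139]
The echelon form has 4 nonzero rows; the last pivot sits in the augmented column, so rank(C) = 3 but rank([C|b]) = 4.
Since the ranks differ, the system is inconsistent.
It has no solutions.

0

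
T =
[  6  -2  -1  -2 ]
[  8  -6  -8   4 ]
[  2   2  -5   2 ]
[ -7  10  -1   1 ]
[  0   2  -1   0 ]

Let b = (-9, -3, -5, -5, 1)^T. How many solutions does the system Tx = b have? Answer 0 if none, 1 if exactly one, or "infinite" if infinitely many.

Row reduce the augmented matrix [T | b].
R2 ← R2 − (4/3)·R1: [0, -10/3, -20/3, 20/3, 9]
R3 ← R3 − (1/3)·R1: [0, 8/3, -14/3, 8/3, -2]
R4 ← R4 + (7/6)·R1: [0, 23/3, -13/6, -4/3, -31/2]
R3 ← R3 + (4/5)·R2: [0, 0, -10, 8, 26/5]
R4 ← R4 + (23/10)·R2: [0, 0, -35/2, 14, 26/5]
R5 ← R5 + (3/5)·R2: [0, 0, -5, 4, 32/5]
R4 ← R4 − (7/4)·R3: [0, 0, 0, 0, -39/10]
R5 ← R5 − (1/2)·R3: [0, 0, 0, 0, 19/5]
R5 ← R5 + (38/39)·R4: [0, 0, 0, 0, 0]
The echelon form has 4 nonzero rows; the last pivot sits in the augmented column, so rank(T) = 3 but rank([T|b]) = 4.
Since the ranks differ, the system is inconsistent.
It has no solutions.

0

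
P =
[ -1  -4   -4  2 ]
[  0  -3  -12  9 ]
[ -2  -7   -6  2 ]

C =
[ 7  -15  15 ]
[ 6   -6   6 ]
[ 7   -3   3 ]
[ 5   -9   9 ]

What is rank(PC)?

First compute PC:
[[-49,  33, -33],
 [-57, -27,  27],
 [-88,  72, -72]]
Now row reduce the product.
R2 ← R2 − (57/49)·R1: [0, -3204/49, 3204/49]
R3 ← R3 − (88/49)·R1: [0, 624/49, -624/49]
R3 ← R3 + (52/267)·R2: [0, 0, 0]
2 nonzero rows, so rank(PC) = 2.

2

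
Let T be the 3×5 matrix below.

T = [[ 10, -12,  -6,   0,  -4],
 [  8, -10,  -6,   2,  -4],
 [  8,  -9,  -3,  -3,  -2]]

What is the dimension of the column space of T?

2

Row reduce to echelon form.
R2 ← R2 − (4/5)·R1: [0, -2/5, -6/5, 2, -4/5]
R3 ← R3 − (4/5)·R1: [0, 3/5, 9/5, -3, 6/5]
R3 ← R3 + (3/2)·R2: [0, 0, 0, 0, 0]
Echelon form has 2 nonzero rows, so rank(T) = 2.
The column space has dimension equal to the rank: 2.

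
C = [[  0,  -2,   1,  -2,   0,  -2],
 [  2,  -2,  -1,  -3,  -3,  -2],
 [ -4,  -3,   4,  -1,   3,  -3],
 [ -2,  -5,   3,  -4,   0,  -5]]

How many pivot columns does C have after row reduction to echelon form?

3

Row reduce to echelon form.
Swap R1 ↔ R2
R3 ← R3 + (2)·R1: [0, -7, 2, -7, -3, -7]
R4 ← R4 + R1: [0, -7, 2, -7, -3, -7]
R3 ← R3 − (7/2)·R2: [0, 0, -3/2, 0, -3, 0]
R4 ← R4 − (7/2)·R2: [0, 0, -3/2, 0, -3, 0]
R4 ← R4 − R3: [0, 0, 0, 0, 0, 0]
Echelon form has 3 nonzero rows, so rank(C) = 3.
Each nonzero row contributes one pivot column: 3 pivot columns.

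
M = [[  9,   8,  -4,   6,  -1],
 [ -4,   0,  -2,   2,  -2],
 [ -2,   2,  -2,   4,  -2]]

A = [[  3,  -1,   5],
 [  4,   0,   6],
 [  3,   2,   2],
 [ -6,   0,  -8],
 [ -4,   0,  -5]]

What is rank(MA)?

First compute MA:
[[ 15, -17,  42],
 [-22,   0, -30],
 [-20,  -2, -24]]
Now row reduce the product.
R2 ← R2 + (22/15)·R1: [0, -374/15, 158/5]
R3 ← R3 + (4/3)·R1: [0, -74/3, 32]
R3 ← R3 − (185/187)·R2: [0, 0, 138/187]
3 nonzero rows, so rank(MA) = 3.

3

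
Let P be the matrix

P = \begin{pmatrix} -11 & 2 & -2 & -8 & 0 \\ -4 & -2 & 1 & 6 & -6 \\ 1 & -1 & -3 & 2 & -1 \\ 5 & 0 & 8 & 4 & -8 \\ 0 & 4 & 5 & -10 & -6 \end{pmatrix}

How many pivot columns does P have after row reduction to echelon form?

Row reduce to echelon form.
R2 ← R2 − (4/11)·R1: [0, -30/11, 19/11, 98/11, -6]
R3 ← R3 + (1/11)·R1: [0, -9/11, -35/11, 14/11, -1]
R4 ← R4 + (5/11)·R1: [0, 10/11, 78/11, 4/11, -8]
R3 ← R3 − (3/10)·R2: [0, 0, -37/10, -7/5, 4/5]
R4 ← R4 + (1/3)·R2: [0, 0, 23/3, 10/3, -10]
R5 ← R5 + (22/15)·R2: [0, 0, 113/15, 46/15, -74/5]
R4 ← R4 + (230/111)·R3: [0, 0, 0, 16/37, -926/111]
R5 ← R5 + (226/111)·R3: [0, 0, 0, 8/37, -1462/111]
R5 ← R5 − (1/2)·R4: [0, 0, 0, 0, -9]
Echelon form has 5 nonzero rows, so rank(P) = 5.
Each nonzero row contributes one pivot column: 5 pivot columns.

5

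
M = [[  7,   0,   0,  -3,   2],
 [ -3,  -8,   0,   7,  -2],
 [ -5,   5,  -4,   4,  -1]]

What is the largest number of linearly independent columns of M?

3

Row reduce to echelon form.
R2 ← R2 + (3/7)·R1: [0, -8, 0, 40/7, -8/7]
R3 ← R3 + (5/7)·R1: [0, 5, -4, 13/7, 3/7]
R3 ← R3 + (5/8)·R2: [0, 0, -4, 38/7, -2/7]
Echelon form has 3 nonzero rows, so rank(M) = 3.
The rank gives the maximum number of linearly independent columns: 3.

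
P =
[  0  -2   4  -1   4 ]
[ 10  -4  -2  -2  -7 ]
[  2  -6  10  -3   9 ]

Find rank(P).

2

Row reduce to echelon form.
Swap R1 ↔ R2
R3 ← R3 − (1/5)·R1: [0, -26/5, 52/5, -13/5, 52/5]
R3 ← R3 − (13/5)·R2: [0, 0, 0, 0, 0]
Echelon form has 2 nonzero rows, so rank(P) = 2.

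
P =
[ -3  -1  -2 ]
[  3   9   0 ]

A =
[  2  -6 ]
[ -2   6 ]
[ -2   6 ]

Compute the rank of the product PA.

First compute PA:
[[  0,   0],
 [-12,  36]]
Now row reduce the product.
Swap R1 ↔ R2
1 nonzero row, so rank(PA) = 1.

1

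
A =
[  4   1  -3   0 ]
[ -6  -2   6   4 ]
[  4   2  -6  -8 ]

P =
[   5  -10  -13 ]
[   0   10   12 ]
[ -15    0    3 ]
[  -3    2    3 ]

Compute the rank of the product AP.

2

First compute AP:
[[ 65, -30, -49],
 [-132,  48,  84],
 [134, -36, -70]]
Now row reduce the product.
R2 ← R2 + (132/65)·R1: [0, -168/13, -1008/65]
R3 ← R3 − (134/65)·R1: [0, 336/13, 2016/65]
R3 ← R3 + (2)·R2: [0, 0, 0]
2 nonzero rows, so rank(AP) = 2.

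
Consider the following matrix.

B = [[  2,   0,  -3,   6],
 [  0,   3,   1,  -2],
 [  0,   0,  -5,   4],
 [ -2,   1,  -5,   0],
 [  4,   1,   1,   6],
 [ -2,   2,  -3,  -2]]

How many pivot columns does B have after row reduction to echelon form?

Row reduce to echelon form.
R4 ← R4 + R1: [0, 1, -8, 6]
R5 ← R5 − (2)·R1: [0, 1, 7, -6]
R6 ← R6 + R1: [0, 2, -6, 4]
R4 ← R4 − (1/3)·R2: [0, 0, -25/3, 20/3]
R5 ← R5 − (1/3)·R2: [0, 0, 20/3, -16/3]
R6 ← R6 − (2/3)·R2: [0, 0, -20/3, 16/3]
R4 ← R4 − (5/3)·R3: [0, 0, 0, 0]
R5 ← R5 + (4/3)·R3: [0, 0, 0, 0]
R6 ← R6 − (4/3)·R3: [0, 0, 0, 0]
Echelon form has 3 nonzero rows, so rank(B) = 3.
Each nonzero row contributes one pivot column: 3 pivot columns.

3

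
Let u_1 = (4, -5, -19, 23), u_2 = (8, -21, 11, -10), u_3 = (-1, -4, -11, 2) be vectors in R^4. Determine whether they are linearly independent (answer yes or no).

Form the matrix with these vectors as rows and row reduce.
R2 ← R2 − (2)·R1: [0, -11, 49, -56]
R3 ← R3 + (1/4)·R1: [0, -21/4, -63/4, 31/4]
R3 ← R3 − (21/44)·R2: [0, 0, -861/22, 1517/44]
3 nonzero rows, so the 3 vectors span a space of dimension 3.
Since 3 = 3, the vectors are linearly independent.

yes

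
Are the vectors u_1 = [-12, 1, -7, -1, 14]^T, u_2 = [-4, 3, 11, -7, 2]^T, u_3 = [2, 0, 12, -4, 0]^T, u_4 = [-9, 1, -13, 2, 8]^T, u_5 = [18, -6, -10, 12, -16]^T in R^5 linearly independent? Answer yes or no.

no

Form the matrix with these vectors as rows and row reduce.
R2 ← R2 − (1/3)·R1: [0, 8/3, 40/3, -20/3, -8/3]
R3 ← R3 + (1/6)·R1: [0, 1/6, 65/6, -25/6, 7/3]
R4 ← R4 − (3/4)·R1: [0, 1/4, -31/4, 11/4, -5/2]
R5 ← R5 + (3/2)·R1: [0, -9/2, -41/2, 21/2, 5]
R3 ← R3 − (1/16)·R2: [0, 0, 10, -15/4, 5/2]
R4 ← R4 − (3/32)·R2: [0, 0, -9, 27/8, -9/4]
R5 ← R5 + (27/16)·R2: [0, 0, 2, -3/4, 1/2]
R4 ← R4 + (9/10)·R3: [0, 0, 0, 0, 0]
R5 ← R5 − (1/5)·R3: [0, 0, 0, 0, 0]
3 nonzero rows, so the 5 vectors span a space of dimension 3.
Since 3 < 5, the vectors are linearly dependent.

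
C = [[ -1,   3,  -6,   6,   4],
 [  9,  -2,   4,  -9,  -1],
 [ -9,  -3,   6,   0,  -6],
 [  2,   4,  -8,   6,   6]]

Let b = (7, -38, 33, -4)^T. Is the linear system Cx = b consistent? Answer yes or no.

yes

Row reduce the augmented matrix [C | b].
R2 ← R2 + (9)·R1: [0, 25, -50, 45, 35, 25]
R3 ← R3 − (9)·R1: [0, -30, 60, -54, -42, -30]
R4 ← R4 + (2)·R1: [0, 10, -20, 18, 14, 10]
R3 ← R3 + (6/5)·R2: [0, 0, 0, 0, 0, 0]
R4 ← R4 − (2/5)·R2: [0, 0, 0, 0, 0, 0]
The echelon form has 2 nonzero rows, and every pivot lies in the first 5 columns, so rank(C) = rank([C|b]) = 2.
The system is consistent.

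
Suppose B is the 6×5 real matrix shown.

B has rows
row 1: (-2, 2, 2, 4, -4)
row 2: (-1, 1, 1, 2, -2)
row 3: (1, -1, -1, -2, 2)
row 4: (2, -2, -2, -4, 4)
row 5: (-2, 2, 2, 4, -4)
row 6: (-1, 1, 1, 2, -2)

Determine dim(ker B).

4

Row reduce to echelon form.
R2 ← R2 − (1/2)·R1: [0, 0, 0, 0, 0]
R3 ← R3 + (1/2)·R1: [0, 0, 0, 0, 0]
R4 ← R4 + R1: [0, 0, 0, 0, 0]
R5 ← R5 − R1: [0, 0, 0, 0, 0]
R6 ← R6 − (1/2)·R1: [0, 0, 0, 0, 0]
1 nonzero row, so rank(B) = 1.
B has 5 columns; by rank–nullity, nullity = 5 − 1 = 4.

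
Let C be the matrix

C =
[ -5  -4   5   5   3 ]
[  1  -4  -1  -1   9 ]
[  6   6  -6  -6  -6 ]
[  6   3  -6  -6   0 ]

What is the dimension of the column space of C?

2

Row reduce to echelon form.
R2 ← R2 + (1/5)·R1: [0, -24/5, 0, 0, 48/5]
R3 ← R3 + (6/5)·R1: [0, 6/5, 0, 0, -12/5]
R4 ← R4 + (6/5)·R1: [0, -9/5, 0, 0, 18/5]
R3 ← R3 + (1/4)·R2: [0, 0, 0, 0, 0]
R4 ← R4 − (3/8)·R2: [0, 0, 0, 0, 0]
Echelon form has 2 nonzero rows, so rank(C) = 2.
The column space has dimension equal to the rank: 2.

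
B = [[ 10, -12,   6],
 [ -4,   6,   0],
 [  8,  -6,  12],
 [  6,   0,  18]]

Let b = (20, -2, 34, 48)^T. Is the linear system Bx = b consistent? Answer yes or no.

yes

Row reduce the augmented matrix [B | b].
R2 ← R2 + (2/5)·R1: [0, 6/5, 12/5, 6]
R3 ← R3 − (4/5)·R1: [0, 18/5, 36/5, 18]
R4 ← R4 − (3/5)·R1: [0, 36/5, 72/5, 36]
R3 ← R3 − (3)·R2: [0, 0, 0, 0]
R4 ← R4 − (6)·R2: [0, 0, 0, 0]
The echelon form has 2 nonzero rows, and every pivot lies in the first 3 columns, so rank(B) = rank([B|b]) = 2.
The system is consistent.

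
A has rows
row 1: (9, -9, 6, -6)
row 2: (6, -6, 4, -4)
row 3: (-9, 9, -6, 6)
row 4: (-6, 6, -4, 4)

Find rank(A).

Row reduce to echelon form.
R2 ← R2 − (2/3)·R1: [0, 0, 0, 0]
R3 ← R3 + R1: [0, 0, 0, 0]
R4 ← R4 + (2/3)·R1: [0, 0, 0, 0]
Echelon form has 1 nonzero row, so rank(A) = 1.

1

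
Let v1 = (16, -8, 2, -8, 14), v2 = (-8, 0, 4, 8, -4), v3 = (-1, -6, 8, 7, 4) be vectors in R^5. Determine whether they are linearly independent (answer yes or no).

Form the matrix with these vectors as rows and row reduce.
R2 ← R2 + (1/2)·R1: [0, -4, 5, 4, 3]
R3 ← R3 + (1/16)·R1: [0, -13/2, 65/8, 13/2, 39/8]
R3 ← R3 − (13/8)·R2: [0, 0, 0, 0, 0]
2 nonzero rows, so the 3 vectors span a space of dimension 2.
Since 2 < 3, the vectors are linearly dependent.

no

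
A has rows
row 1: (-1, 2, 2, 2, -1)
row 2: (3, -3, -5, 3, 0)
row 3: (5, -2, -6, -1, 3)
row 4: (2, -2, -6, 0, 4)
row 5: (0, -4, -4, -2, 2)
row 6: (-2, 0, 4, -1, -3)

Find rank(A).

Row reduce to echelon form.
R2 ← R2 + (3)·R1: [0, 3, 1, 9, -3]
R3 ← R3 + (5)·R1: [0, 8, 4, 9, -2]
R4 ← R4 + (2)·R1: [0, 2, -2, 4, 2]
R6 ← R6 − (2)·R1: [0, -4, 0, -5, -1]
R3 ← R3 − (8/3)·R2: [0, 0, 4/3, -15, 6]
R4 ← R4 − (2/3)·R2: [0, 0, -8/3, -2, 4]
R5 ← R5 + (4/3)·R2: [0, 0, -8/3, 10, -2]
R6 ← R6 + (4/3)·R2: [0, 0, 4/3, 7, -5]
R4 ← R4 + (2)·R3: [0, 0, 0, -32, 16]
R5 ← R5 + (2)·R3: [0, 0, 0, -20, 10]
R6 ← R6 − R3: [0, 0, 0, 22, -11]
R5 ← R5 − (5/8)·R4: [0, 0, 0, 0, 0]
R6 ← R6 + (11/16)·R4: [0, 0, 0, 0, 0]
Echelon form has 4 nonzero rows, so rank(A) = 4.

4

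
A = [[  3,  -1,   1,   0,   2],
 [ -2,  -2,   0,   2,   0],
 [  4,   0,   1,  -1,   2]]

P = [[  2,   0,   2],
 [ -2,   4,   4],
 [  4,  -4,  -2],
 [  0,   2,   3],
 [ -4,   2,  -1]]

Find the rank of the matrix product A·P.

2

First compute AP:
[[  4,  -4,  -2],
 [  0,  -4,  -6],
 [  4,  -2,   1]]
Now row reduce the product.
R3 ← R3 − R1: [0, 2, 3]
R3 ← R3 + (1/2)·R2: [0, 0, 0]
2 nonzero rows, so rank(AP) = 2.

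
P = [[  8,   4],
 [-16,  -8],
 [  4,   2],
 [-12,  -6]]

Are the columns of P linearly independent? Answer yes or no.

Row reduce P to echelon form.
R2 ← R2 + (2)·R1: [0, 0]
R3 ← R3 − (1/2)·R1: [0, 0]
R4 ← R4 + (3/2)·R1: [0, 0]
1 pivot among 2 columns.
Only 1 < 2 pivot columns, so the columns are linearly dependent.

no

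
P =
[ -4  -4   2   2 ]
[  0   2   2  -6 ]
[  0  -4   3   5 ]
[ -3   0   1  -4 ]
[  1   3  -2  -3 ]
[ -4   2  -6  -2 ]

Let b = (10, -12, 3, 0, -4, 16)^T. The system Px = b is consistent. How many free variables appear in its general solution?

1

Row reduce the augmented matrix [P | b].
R4 ← R4 − (3/4)·R1: [0, 3, -1/2, -11/2, -15/2]
R5 ← R5 + (1/4)·R1: [0, 2, -3/2, -5/2, -3/2]
R6 ← R6 − R1: [0, 6, -8, -4, 6]
R3 ← R3 + (2)·R2: [0, 0, 7, -7, -21]
R4 ← R4 − (3/2)·R2: [0, 0, -7/2, 7/2, 21/2]
R5 ← R5 − R2: [0, 0, -7/2, 7/2, 21/2]
R6 ← R6 − (3)·R2: [0, 0, -14, 14, 42]
R4 ← R4 + (1/2)·R3: [0, 0, 0, 0, 0]
R5 ← R5 + (1/2)·R3: [0, 0, 0, 0, 0]
R6 ← R6 + (2)·R3: [0, 0, 0, 0, 0]
The echelon form has 3 nonzero rows, and every pivot lies in the first 4 columns, so rank(P) = rank([P|b]) = 3.
The system is consistent.
Free variables = (unknowns) − (rank) = 4 − 3 = 1.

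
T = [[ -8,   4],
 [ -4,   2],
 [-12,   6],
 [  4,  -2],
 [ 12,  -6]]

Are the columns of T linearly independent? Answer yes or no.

no

Row reduce T to echelon form.
R2 ← R2 − (1/2)·R1: [0, 0]
R3 ← R3 − (3/2)·R1: [0, 0]
R4 ← R4 + (1/2)·R1: [0, 0]
R5 ← R5 + (3/2)·R1: [0, 0]
1 pivot among 2 columns.
Only 1 < 2 pivot columns, so the columns are linearly dependent.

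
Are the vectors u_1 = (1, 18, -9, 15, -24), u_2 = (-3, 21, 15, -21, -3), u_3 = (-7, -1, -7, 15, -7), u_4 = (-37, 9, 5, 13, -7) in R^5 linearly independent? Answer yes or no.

no

Form the matrix with these vectors as rows and row reduce.
R2 ← R2 + (3)·R1: [0, 75, -12, 24, -75]
R3 ← R3 + (7)·R1: [0, 125, -70, 120, -175]
R4 ← R4 + (37)·R1: [0, 675, -328, 568, -895]
R3 ← R3 − (5/3)·R2: [0, 0, -50, 80, -50]
R4 ← R4 − (9)·R2: [0, 0, -220, 352, -220]
R4 ← R4 − (22/5)·R3: [0, 0, 0, 0, 0]
3 nonzero rows, so the 4 vectors span a space of dimension 3.
Since 3 < 4, the vectors are linearly dependent.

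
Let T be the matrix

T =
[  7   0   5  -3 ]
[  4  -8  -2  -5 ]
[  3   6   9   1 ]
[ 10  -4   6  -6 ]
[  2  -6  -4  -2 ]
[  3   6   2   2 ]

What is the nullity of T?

Row reduce to echelon form.
R2 ← R2 − (4/7)·R1: [0, -8, -34/7, -23/7]
R3 ← R3 − (3/7)·R1: [0, 6, 48/7, 16/7]
R4 ← R4 − (10/7)·R1: [0, -4, -8/7, -12/7]
R5 ← R5 − (2/7)·R1: [0, -6, -38/7, -8/7]
R6 ← R6 − (3/7)·R1: [0, 6, -1/7, 23/7]
R3 ← R3 + (3/4)·R2: [0, 0, 45/14, -5/28]
R4 ← R4 − (1/2)·R2: [0, 0, 9/7, -1/14]
R5 ← R5 − (3/4)·R2: [0, 0, -25/14, 37/28]
R6 ← R6 + (3/4)·R2: [0, 0, -53/14, 23/28]
R4 ← R4 − (2/5)·R3: [0, 0, 0, 0]
R5 ← R5 + (5/9)·R3: [0, 0, 0, 11/9]
R6 ← R6 + (53/45)·R3: [0, 0, 0, 11/18]
Swap R4 ↔ R5
R6 ← R6 − (1/2)·R4: [0, 0, 0, 0]
4 nonzero rows, so rank(T) = 4.
T has 4 columns; by rank–nullity, nullity = 4 − 4 = 0.

0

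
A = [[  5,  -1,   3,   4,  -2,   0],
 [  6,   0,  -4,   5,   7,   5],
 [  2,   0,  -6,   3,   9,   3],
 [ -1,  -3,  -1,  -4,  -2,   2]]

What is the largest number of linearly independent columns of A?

Row reduce to echelon form.
R2 ← R2 − (6/5)·R1: [0, 6/5, -38/5, 1/5, 47/5, 5]
R3 ← R3 − (2/5)·R1: [0, 2/5, -36/5, 7/5, 49/5, 3]
R4 ← R4 + (1/5)·R1: [0, -16/5, -2/5, -16/5, -12/5, 2]
R3 ← R3 − (1/3)·R2: [0, 0, -14/3, 4/3, 20/3, 4/3]
R4 ← R4 + (8/3)·R2: [0, 0, -62/3, -8/3, 68/3, 46/3]
R4 ← R4 − (31/7)·R3: [0, 0, 0, -60/7, -48/7, 66/7]
Echelon form has 4 nonzero rows, so rank(A) = 4.
The rank gives the maximum number of linearly independent columns: 4.

4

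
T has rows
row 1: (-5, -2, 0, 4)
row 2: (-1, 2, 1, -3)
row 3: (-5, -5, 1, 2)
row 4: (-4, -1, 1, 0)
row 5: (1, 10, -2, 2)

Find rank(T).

3

Row reduce to echelon form.
R2 ← R2 − (1/5)·R1: [0, 12/5, 1, -19/5]
R3 ← R3 − R1: [0, -3, 1, -2]
R4 ← R4 − (4/5)·R1: [0, 3/5, 1, -16/5]
R5 ← R5 + (1/5)·R1: [0, 48/5, -2, 14/5]
R3 ← R3 + (5/4)·R2: [0, 0, 9/4, -27/4]
R4 ← R4 − (1/4)·R2: [0, 0, 3/4, -9/4]
R5 ← R5 − (4)·R2: [0, 0, -6, 18]
R4 ← R4 − (1/3)·R3: [0, 0, 0, 0]
R5 ← R5 + (8/3)·R3: [0, 0, 0, 0]
Echelon form has 3 nonzero rows, so rank(T) = 3.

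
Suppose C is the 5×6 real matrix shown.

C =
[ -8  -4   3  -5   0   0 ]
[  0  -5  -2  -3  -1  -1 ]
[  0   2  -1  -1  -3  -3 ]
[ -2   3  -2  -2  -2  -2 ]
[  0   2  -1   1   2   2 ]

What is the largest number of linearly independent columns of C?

4

Row reduce to echelon form.
R4 ← R4 − (1/4)·R1: [0, 4, -11/4, -3/4, -2, -2]
R3 ← R3 + (2/5)·R2: [0, 0, -9/5, -11/5, -17/5, -17/5]
R4 ← R4 + (4/5)·R2: [0, 0, -87/20, -63/20, -14/5, -14/5]
R5 ← R5 + (2/5)·R2: [0, 0, -9/5, -1/5, 8/5, 8/5]
R4 ← R4 − (29/12)·R3: [0, 0, 0, 13/6, 65/12, 65/12]
R5 ← R5 − R3: [0, 0, 0, 2, 5, 5]
R5 ← R5 − (12/13)·R4: [0, 0, 0, 0, 0, 0]
Echelon form has 4 nonzero rows, so rank(C) = 4.
The rank gives the maximum number of linearly independent columns: 4.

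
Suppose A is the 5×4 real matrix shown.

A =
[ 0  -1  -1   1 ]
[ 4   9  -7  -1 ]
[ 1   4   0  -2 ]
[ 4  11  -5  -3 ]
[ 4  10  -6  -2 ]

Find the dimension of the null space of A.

Row reduce to echelon form.
Swap R1 ↔ R2
R3 ← R3 − (1/4)·R1: [0, 7/4, 7/4, -7/4]
R4 ← R4 − R1: [0, 2, 2, -2]
R5 ← R5 − R1: [0, 1, 1, -1]
R3 ← R3 + (7/4)·R2: [0, 0, 0, 0]
R4 ← R4 + (2)·R2: [0, 0, 0, 0]
R5 ← R5 + R2: [0, 0, 0, 0]
2 nonzero rows, so rank(A) = 2.
A has 4 columns; by rank–nullity, nullity = 4 − 2 = 2.

2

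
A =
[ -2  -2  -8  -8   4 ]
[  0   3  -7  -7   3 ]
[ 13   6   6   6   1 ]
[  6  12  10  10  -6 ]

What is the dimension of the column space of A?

Row reduce to echelon form.
R3 ← R3 + (13/2)·R1: [0, -7, -46, -46, 27]
R4 ← R4 + (3)·R1: [0, 6, -14, -14, 6]
R3 ← R3 + (7/3)·R2: [0, 0, -187/3, -187/3, 34]
R4 ← R4 − (2)·R2: [0, 0, 0, 0, 0]
Echelon form has 3 nonzero rows, so rank(A) = 3.
The column space has dimension equal to the rank: 3.

3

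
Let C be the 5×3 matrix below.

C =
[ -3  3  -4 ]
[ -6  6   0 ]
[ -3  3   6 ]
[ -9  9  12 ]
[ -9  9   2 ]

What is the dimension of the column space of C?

2

Row reduce to echelon form.
R2 ← R2 − (2)·R1: [0, 0, 8]
R3 ← R3 − R1: [0, 0, 10]
R4 ← R4 − (3)·R1: [0, 0, 24]
R5 ← R5 − (3)·R1: [0, 0, 14]
R3 ← R3 − (5/4)·R2: [0, 0, 0]
R4 ← R4 − (3)·R2: [0, 0, 0]
R5 ← R5 − (7/4)·R2: [0, 0, 0]
Echelon form has 2 nonzero rows, so rank(C) = 2.
The column space has dimension equal to the rank: 2.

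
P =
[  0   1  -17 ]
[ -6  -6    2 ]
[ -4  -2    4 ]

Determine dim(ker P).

0

Row reduce to echelon form.
Swap R1 ↔ R2
R3 ← R3 − (2/3)·R1: [0, 2, 8/3]
R3 ← R3 − (2)·R2: [0, 0, 110/3]
3 nonzero rows, so rank(P) = 3.
P has 3 columns; by rank–nullity, nullity = 3 − 3 = 0.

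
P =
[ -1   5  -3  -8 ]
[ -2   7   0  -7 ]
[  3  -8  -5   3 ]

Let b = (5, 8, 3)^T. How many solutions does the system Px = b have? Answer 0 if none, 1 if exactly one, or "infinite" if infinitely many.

0

Row reduce the augmented matrix [P | b].
R2 ← R2 − (2)·R1: [0, -3, 6, 9, -2]
R3 ← R3 + (3)·R1: [0, 7, -14, -21, 18]
R3 ← R3 + (7/3)·R2: [0, 0, 0, 0, 40/3]
The echelon form has 3 nonzero rows; the last pivot sits in the augmented column, so rank(P) = 2 but rank([P|b]) = 3.
Since the ranks differ, the system is inconsistent.
It has no solutions.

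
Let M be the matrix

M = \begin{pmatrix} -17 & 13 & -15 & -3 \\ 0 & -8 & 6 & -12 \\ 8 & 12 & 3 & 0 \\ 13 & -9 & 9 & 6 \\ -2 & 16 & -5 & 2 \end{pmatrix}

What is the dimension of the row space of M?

4

Row reduce to echelon form.
R3 ← R3 + (8/17)·R1: [0, 308/17, -69/17, -24/17]
R4 ← R4 + (13/17)·R1: [0, 16/17, -42/17, 63/17]
R5 ← R5 − (2/17)·R1: [0, 246/17, -55/17, 40/17]
R3 ← R3 + (77/34)·R2: [0, 0, 162/17, -486/17]
R4 ← R4 + (2/17)·R2: [0, 0, -30/17, 39/17]
R5 ← R5 + (123/68)·R2: [0, 0, 259/34, -329/17]
R4 ← R4 + (5/27)·R3: [0, 0, 0, -3]
R5 ← R5 − (259/324)·R3: [0, 0, 0, 7/2]
R5 ← R5 + (7/6)·R4: [0, 0, 0, 0]
Echelon form has 4 nonzero rows, so rank(M) = 4.
The row space has dimension equal to the rank: 4.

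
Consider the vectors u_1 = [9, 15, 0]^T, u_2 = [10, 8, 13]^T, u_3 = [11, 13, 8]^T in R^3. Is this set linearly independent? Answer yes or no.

Form the matrix with these vectors as rows and row reduce.
R2 ← R2 − (10/9)·R1: [0, -26/3, 13]
R3 ← R3 − (11/9)·R1: [0, -16/3, 8]
R3 ← R3 − (8/13)·R2: [0, 0, 0]
2 nonzero rows, so the 3 vectors span a space of dimension 2.
Since 2 < 3, the vectors are linearly dependent.

no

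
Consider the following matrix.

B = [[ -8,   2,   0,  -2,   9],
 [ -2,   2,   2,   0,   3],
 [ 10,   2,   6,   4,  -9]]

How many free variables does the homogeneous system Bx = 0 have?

3

Row reduce to echelon form.
R2 ← R2 − (1/4)·R1: [0, 3/2, 2, 1/2, 3/4]
R3 ← R3 + (5/4)·R1: [0, 9/2, 6, 3/2, 9/4]
R3 ← R3 − (3)·R2: [0, 0, 0, 0, 0]
2 nonzero rows, so rank(B) = 2.
B has 5 columns; by rank–nullity, nullity = 5 − 2 = 3.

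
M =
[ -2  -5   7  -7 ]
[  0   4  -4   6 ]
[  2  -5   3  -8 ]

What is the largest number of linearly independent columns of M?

Row reduce to echelon form.
R3 ← R3 + R1: [0, -10, 10, -15]
R3 ← R3 + (5/2)·R2: [0, 0, 0, 0]
Echelon form has 2 nonzero rows, so rank(M) = 2.
The rank gives the maximum number of linearly independent columns: 2.

2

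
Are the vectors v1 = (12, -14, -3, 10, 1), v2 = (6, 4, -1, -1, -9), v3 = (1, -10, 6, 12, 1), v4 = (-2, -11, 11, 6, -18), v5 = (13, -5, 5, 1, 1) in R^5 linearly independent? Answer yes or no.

Form the matrix with these vectors as rows and row reduce.
R2 ← R2 − (1/2)·R1: [0, 11, 1/2, -6, -19/2]
R3 ← R3 − (1/12)·R1: [0, -53/6, 25/4, 67/6, 11/12]
R4 ← R4 + (1/6)·R1: [0, -40/3, 21/2, 23/3, -107/6]
R5 ← R5 − (13/12)·R1: [0, 61/6, 33/4, -59/6, -1/12]
R3 ← R3 + (53/66)·R2: [0, 0, 439/66, 419/66, -443/66]
R4 ← R4 + (40/33)·R2: [0, 0, 733/66, 13/33, -1937/66]
R5 ← R5 − (61/66)·R2: [0, 0, 257/33, -283/66, 287/33]
R4 ← R4 − (733/439)·R3: [0, 0, 0, -8961/878, -7964/439]
R5 ← R5 − (514/439)·R3: [0, 0, 0, -10291/878, 7268/439]
R5 ← R5 − (10291/8961)·R4: [0, 0, 0, 0, 335048/8961]
5 nonzero rows, so the 5 vectors span a space of dimension 5.
Since 5 = 5, the vectors are linearly independent.

yes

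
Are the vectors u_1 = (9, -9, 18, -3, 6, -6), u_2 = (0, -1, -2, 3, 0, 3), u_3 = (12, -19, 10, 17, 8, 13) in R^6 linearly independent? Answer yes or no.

no

Form the matrix with these vectors as rows and row reduce.
R3 ← R3 − (4/3)·R1: [0, -7, -14, 21, 0, 21]
R3 ← R3 − (7)·R2: [0, 0, 0, 0, 0, 0]
2 nonzero rows, so the 3 vectors span a space of dimension 2.
Since 2 < 3, the vectors are linearly dependent.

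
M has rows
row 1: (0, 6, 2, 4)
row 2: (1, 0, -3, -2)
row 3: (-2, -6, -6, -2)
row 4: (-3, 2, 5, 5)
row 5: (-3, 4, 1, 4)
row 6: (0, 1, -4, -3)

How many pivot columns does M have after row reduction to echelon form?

Row reduce to echelon form.
Swap R1 ↔ R2
R3 ← R3 + (2)·R1: [0, -6, -12, -6]
R4 ← R4 + (3)·R1: [0, 2, -4, -1]
R5 ← R5 + (3)·R1: [0, 4, -8, -2]
R3 ← R3 + R2: [0, 0, -10, -2]
R4 ← R4 − (1/3)·R2: [0, 0, -14/3, -7/3]
R5 ← R5 − (2/3)·R2: [0, 0, -28/3, -14/3]
R6 ← R6 − (1/6)·R2: [0, 0, -13/3, -11/3]
R4 ← R4 − (7/15)·R3: [0, 0, 0, -7/5]
R5 ← R5 − (14/15)·R3: [0, 0, 0, -14/5]
R6 ← R6 − (13/30)·R3: [0, 0, 0, -14/5]
R5 ← R5 − (2)·R4: [0, 0, 0, 0]
R6 ← R6 − (2)·R4: [0, 0, 0, 0]
Echelon form has 4 nonzero rows, so rank(M) = 4.
Each nonzero row contributes one pivot column: 4 pivot columns.

4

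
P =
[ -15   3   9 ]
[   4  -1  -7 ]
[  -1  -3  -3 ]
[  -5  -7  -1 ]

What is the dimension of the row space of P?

Row reduce to echelon form.
R2 ← R2 + (4/15)·R1: [0, -1/5, -23/5]
R3 ← R3 − (1/15)·R1: [0, -16/5, -18/5]
R4 ← R4 − (1/3)·R1: [0, -8, -4]
R3 ← R3 − (16)·R2: [0, 0, 70]
R4 ← R4 − (40)·R2: [0, 0, 180]
R4 ← R4 − (18/7)·R3: [0, 0, 0]
Echelon form has 3 nonzero rows, so rank(P) = 3.
The row space has dimension equal to the rank: 3.

3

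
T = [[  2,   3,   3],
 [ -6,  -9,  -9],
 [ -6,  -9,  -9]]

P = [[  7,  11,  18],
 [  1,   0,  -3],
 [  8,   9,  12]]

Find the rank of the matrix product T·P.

First compute TP:
[[ 41,  49,  63],
 [-123, -147, -189],
 [-123, -147, -189]]
Now row reduce the product.
R2 ← R2 + (3)·R1: [0, 0, 0]
R3 ← R3 + (3)·R1: [0, 0, 0]
1 nonzero row, so rank(TP) = 1.

1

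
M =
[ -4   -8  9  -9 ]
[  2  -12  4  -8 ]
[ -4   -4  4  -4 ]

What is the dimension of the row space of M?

3

Row reduce to echelon form.
R2 ← R2 + (1/2)·R1: [0, -16, 17/2, -25/2]
R3 ← R3 − R1: [0, 4, -5, 5]
R3 ← R3 + (1/4)·R2: [0, 0, -23/8, 15/8]
Echelon form has 3 nonzero rows, so rank(M) = 3.
The row space has dimension equal to the rank: 3.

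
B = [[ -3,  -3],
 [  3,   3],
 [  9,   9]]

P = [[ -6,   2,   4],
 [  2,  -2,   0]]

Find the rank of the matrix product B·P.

1

First compute BP:
[[ 12,   0, -12],
 [-12,   0,  12],
 [-36,   0,  36]]
Now row reduce the product.
R2 ← R2 + R1: [0, 0, 0]
R3 ← R3 + (3)·R1: [0, 0, 0]
1 nonzero row, so rank(BP) = 1.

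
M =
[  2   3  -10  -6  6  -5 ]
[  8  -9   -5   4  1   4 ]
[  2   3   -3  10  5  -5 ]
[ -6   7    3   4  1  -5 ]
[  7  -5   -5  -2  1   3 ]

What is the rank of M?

5

Row reduce to echelon form.
R2 ← R2 − (4)·R1: [0, -21, 35, 28, -23, 24]
R3 ← R3 − R1: [0, 0, 7, 16, -1, 0]
R4 ← R4 + (3)·R1: [0, 16, -27, -14, 19, -20]
R5 ← R5 − (7/2)·R1: [0, -31/2, 30, 19, -20, 41/2]
R4 ← R4 + (16/21)·R2: [0, 0, -1/3, 22/3, 31/21, -12/7]
R5 ← R5 − (31/42)·R2: [0, 0, 25/6, -5/3, -127/42, 39/14]
R4 ← R4 + (1/21)·R3: [0, 0, 0, 170/21, 10/7, -12/7]
R5 ← R5 − (25/42)·R3: [0, 0, 0, -235/21, -17/7, 39/14]
R5 ← R5 + (47/34)·R4: [0, 0, 0, 0, -54/119, 99/238]
Echelon form has 5 nonzero rows, so rank(M) = 5.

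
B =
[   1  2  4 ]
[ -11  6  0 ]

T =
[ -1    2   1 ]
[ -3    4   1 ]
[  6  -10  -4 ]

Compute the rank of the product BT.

2

First compute BT:
[[ 17, -30, -13],
 [ -7,   2,  -5]]
Now row reduce the product.
R2 ← R2 + (7/17)·R1: [0, -176/17, -176/17]
2 nonzero rows, so rank(BT) = 2.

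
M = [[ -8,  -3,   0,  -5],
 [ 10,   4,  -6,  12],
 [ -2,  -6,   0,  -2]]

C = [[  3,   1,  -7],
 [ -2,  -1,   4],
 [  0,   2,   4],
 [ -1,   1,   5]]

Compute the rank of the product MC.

2

First compute MC:
[[-13, -10,  19],
 [ 10,   6, -18],
 [  8,   2, -20]]
Now row reduce the product.
R2 ← R2 + (10/13)·R1: [0, -22/13, -44/13]
R3 ← R3 + (8/13)·R1: [0, -54/13, -108/13]
R3 ← R3 − (27/11)·R2: [0, 0, 0]
2 nonzero rows, so rank(MC) = 2.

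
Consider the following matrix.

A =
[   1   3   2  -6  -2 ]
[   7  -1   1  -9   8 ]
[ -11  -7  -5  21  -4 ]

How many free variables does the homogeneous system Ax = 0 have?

Row reduce to echelon form.
R2 ← R2 − (7)·R1: [0, -22, -13, 33, 22]
R3 ← R3 + (11)·R1: [0, 26, 17, -45, -26]
R3 ← R3 + (13/11)·R2: [0, 0, 18/11, -6, 0]
3 nonzero rows, so rank(A) = 3.
A has 5 columns; by rank–nullity, nullity = 5 − 3 = 2.

2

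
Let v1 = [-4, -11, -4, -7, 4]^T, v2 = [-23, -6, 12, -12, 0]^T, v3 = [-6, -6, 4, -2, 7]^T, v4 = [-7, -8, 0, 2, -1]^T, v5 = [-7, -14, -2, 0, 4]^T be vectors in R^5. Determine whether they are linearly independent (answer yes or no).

yes

Form the matrix with these vectors as rows and row reduce.
R2 ← R2 − (23/4)·R1: [0, 229/4, 35, 113/4, -23]
R3 ← R3 − (3/2)·R1: [0, 21/2, 10, 17/2, 1]
R4 ← R4 − (7/4)·R1: [0, 45/4, 7, 57/4, -8]
R5 ← R5 − (7/4)·R1: [0, 21/4, 5, 49/4, -3]
R3 ← R3 − (42/229)·R2: [0, 0, 820/229, 760/229, 1195/229]
R4 ← R4 − (45/229)·R2: [0, 0, 28/229, 1992/229, -797/229]
R5 ← R5 − (21/229)·R2: [0, 0, 410/229, 2212/229, -204/229]
R4 ← R4 − (7/205)·R3: [0, 0, 0, 352/41, -150/41]
R5 ← R5 − (1/2)·R3: [0, 0, 0, 8, -7/2]
R5 ← R5 − (41/44)·R4: [0, 0, 0, 0, -1/11]
5 nonzero rows, so the 5 vectors span a space of dimension 5.
Since 5 = 5, the vectors are linearly independent.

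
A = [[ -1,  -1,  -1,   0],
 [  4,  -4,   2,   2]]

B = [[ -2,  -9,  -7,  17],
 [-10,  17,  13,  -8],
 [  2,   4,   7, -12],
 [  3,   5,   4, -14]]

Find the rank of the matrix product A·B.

First compute AB:
[[ 10, -12, -13,   3],
 [ 42, -86, -58,  48]]
Now row reduce the product.
R2 ← R2 − (21/5)·R1: [0, -178/5, -17/5, 177/5]
2 nonzero rows, so rank(AB) = 2.

2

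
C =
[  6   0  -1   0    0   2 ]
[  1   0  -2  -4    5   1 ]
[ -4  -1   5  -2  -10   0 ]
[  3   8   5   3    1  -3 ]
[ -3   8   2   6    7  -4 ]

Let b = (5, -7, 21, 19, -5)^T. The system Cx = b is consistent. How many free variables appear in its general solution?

Row reduce the augmented matrix [C | b].
R2 ← R2 − (1/6)·R1: [0, 0, -11/6, -4, 5, 2/3, -47/6]
R3 ← R3 + (2/3)·R1: [0, -1, 13/3, -2, -10, 4/3, 73/3]
R4 ← R4 − (1/2)·R1: [0, 8, 11/2, 3, 1, -4, 33/2]
R5 ← R5 + (1/2)·R1: [0, 8, 3/2, 6, 7, -3, -5/2]
Swap R2 ↔ R3
R4 ← R4 + (8)·R2: [0, 0, 241/6, -13, -79, 20/3, 1267/6]
R5 ← R5 + (8)·R2: [0, 0, 217/6, -10, -73, 23/3, 1153/6]
R4 ← R4 + (241/11)·R3: [0, 0, 0, -1107/11, 336/11, 234/11, 435/11]
R5 ← R5 + (217/11)·R3: [0, 0, 0, -978/11, 282/11, 229/11, 414/11]
R5 ← R5 − (326/369)·R4: [0, 0, 0, 0, -166/123, 83/41, 332/123]
The echelon form has 5 nonzero rows, and every pivot lies in the first 6 columns, so rank(C) = rank([C|b]) = 5.
The system is consistent.
Free variables = (unknowns) − (rank) = 6 − 5 = 1.

1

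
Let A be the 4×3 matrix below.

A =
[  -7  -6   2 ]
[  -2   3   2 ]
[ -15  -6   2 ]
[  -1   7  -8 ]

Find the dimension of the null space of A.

0

Row reduce to echelon form.
R2 ← R2 − (2/7)·R1: [0, 33/7, 10/7]
R3 ← R3 − (15/7)·R1: [0, 48/7, -16/7]
R4 ← R4 − (1/7)·R1: [0, 55/7, -58/7]
R3 ← R3 − (16/11)·R2: [0, 0, -48/11]
R4 ← R4 − (5/3)·R2: [0, 0, -32/3]
R4 ← R4 − (22/9)·R3: [0, 0, 0]
3 nonzero rows, so rank(A) = 3.
A has 3 columns; by rank–nullity, nullity = 3 − 3 = 0.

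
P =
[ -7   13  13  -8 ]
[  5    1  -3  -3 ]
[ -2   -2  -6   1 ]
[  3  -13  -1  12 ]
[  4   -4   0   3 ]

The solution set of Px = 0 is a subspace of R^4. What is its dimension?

1

Row reduce to echelon form.
R2 ← R2 + (5/7)·R1: [0, 72/7, 44/7, -61/7]
R3 ← R3 − (2/7)·R1: [0, -40/7, -68/7, 23/7]
R4 ← R4 + (3/7)·R1: [0, -52/7, 32/7, 60/7]
R5 ← R5 + (4/7)·R1: [0, 24/7, 52/7, -11/7]
R3 ← R3 + (5/9)·R2: [0, 0, -56/9, -14/9]
R4 ← R4 + (13/18)·R2: [0, 0, 82/9, 41/18]
R5 ← R5 − (1/3)·R2: [0, 0, 16/3, 4/3]
R4 ← R4 + (41/28)·R3: [0, 0, 0, 0]
R5 ← R5 + (6/7)·R3: [0, 0, 0, 0]
3 nonzero rows, so rank(P) = 3.
P has 4 columns; by rank–nullity, nullity = 4 − 3 = 1.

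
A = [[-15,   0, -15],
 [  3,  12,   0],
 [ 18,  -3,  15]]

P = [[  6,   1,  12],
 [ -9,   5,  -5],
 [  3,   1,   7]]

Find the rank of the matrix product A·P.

2

First compute AP:
[[-135, -30, -285],
 [-90,  63, -24],
 [180,  18, 336]]
Now row reduce the product.
R2 ← R2 − (2/3)·R1: [0, 83, 166]
R3 ← R3 + (4/3)·R1: [0, -22, -44]
R3 ← R3 + (22/83)·R2: [0, 0, 0]
2 nonzero rows, so rank(AP) = 2.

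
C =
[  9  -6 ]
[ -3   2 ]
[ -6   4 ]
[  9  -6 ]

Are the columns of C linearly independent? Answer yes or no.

Row reduce C to echelon form.
R2 ← R2 + (1/3)·R1: [0, 0]
R3 ← R3 + (2/3)·R1: [0, 0]
R4 ← R4 − R1: [0, 0]
1 pivot among 2 columns.
Only 1 < 2 pivot columns, so the columns are linearly dependent.

no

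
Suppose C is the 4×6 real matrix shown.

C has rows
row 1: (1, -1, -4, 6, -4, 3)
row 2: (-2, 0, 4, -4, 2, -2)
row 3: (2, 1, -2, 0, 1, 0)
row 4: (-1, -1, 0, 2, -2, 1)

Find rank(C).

Row reduce to echelon form.
R2 ← R2 + (2)·R1: [0, -2, -4, 8, -6, 4]
R3 ← R3 − (2)·R1: [0, 3, 6, -12, 9, -6]
R4 ← R4 + R1: [0, -2, -4, 8, -6, 4]
R3 ← R3 + (3/2)·R2: [0, 0, 0, 0, 0, 0]
R4 ← R4 − R2: [0, 0, 0, 0, 0, 0]
Echelon form has 2 nonzero rows, so rank(C) = 2.

2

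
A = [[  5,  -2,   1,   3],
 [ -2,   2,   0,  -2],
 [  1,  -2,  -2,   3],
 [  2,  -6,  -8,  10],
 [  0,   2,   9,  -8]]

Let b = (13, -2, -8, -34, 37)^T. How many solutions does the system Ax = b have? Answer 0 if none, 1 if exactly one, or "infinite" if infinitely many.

Row reduce the augmented matrix [A | b].
R2 ← R2 + (2/5)·R1: [0, 6/5, 2/5, -4/5, 16/5]
R3 ← R3 − (1/5)·R1: [0, -8/5, -11/5, 12/5, -53/5]
R4 ← R4 − (2/5)·R1: [0, -26/5, -42/5, 44/5, -196/5]
R3 ← R3 + (4/3)·R2: [0, 0, -5/3, 4/3, -19/3]
R4 ← R4 + (13/3)·R2: [0, 0, -20/3, 16/3, -76/3]
R5 ← R5 − (5/3)·R2: [0, 0, 25/3, -20/3, 95/3]
R4 ← R4 − (4)·R3: [0, 0, 0, 0, 0]
R5 ← R5 + (5)·R3: [0, 0, 0, 0, 0]
The echelon form has 3 nonzero rows, and every pivot lies in the first 4 columns, so rank(A) = rank([A|b]) = 3.
The system is consistent.
rank = 3 < 4 unknowns, so there are infinitely many solutions.

infinite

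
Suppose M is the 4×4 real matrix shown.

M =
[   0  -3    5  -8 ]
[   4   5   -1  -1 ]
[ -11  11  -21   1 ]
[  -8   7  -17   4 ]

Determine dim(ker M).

0

Row reduce to echelon form.
Swap R1 ↔ R2
R3 ← R3 + (11/4)·R1: [0, 99/4, -95/4, -7/4]
R4 ← R4 + (2)·R1: [0, 17, -19, 2]
R3 ← R3 + (33/4)·R2: [0, 0, 35/2, -271/4]
R4 ← R4 + (17/3)·R2: [0, 0, 28/3, -130/3]
R4 ← R4 − (8/15)·R3: [0, 0, 0, -36/5]
4 nonzero rows, so rank(M) = 4.
M has 4 columns; by rank–nullity, nullity = 4 − 4 = 0.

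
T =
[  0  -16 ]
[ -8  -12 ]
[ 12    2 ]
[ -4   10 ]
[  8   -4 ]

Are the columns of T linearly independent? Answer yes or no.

yes

Row reduce T to echelon form.
Swap R1 ↔ R2
R3 ← R3 + (3/2)·R1: [0, -16]
R4 ← R4 − (1/2)·R1: [0, 16]
R5 ← R5 + R1: [0, -16]
R3 ← R3 − R2: [0, 0]
R4 ← R4 + R2: [0, 0]
R5 ← R5 − R2: [0, 0]
2 pivots among 2 columns.
Every column is a pivot column, so the columns are linearly independent.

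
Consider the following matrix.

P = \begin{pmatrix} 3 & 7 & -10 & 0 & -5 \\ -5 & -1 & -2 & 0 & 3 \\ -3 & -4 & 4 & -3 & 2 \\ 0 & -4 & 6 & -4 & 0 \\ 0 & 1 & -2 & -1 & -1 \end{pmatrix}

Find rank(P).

Row reduce to echelon form.
R2 ← R2 + (5/3)·R1: [0, 32/3, -56/3, 0, -16/3]
R3 ← R3 + R1: [0, 3, -6, -3, -3]
R3 ← R3 − (9/32)·R2: [0, 0, -3/4, -3, -3/2]
R4 ← R4 + (3/8)·R2: [0, 0, -1, -4, -2]
R5 ← R5 − (3/32)·R2: [0, 0, -1/4, -1, -1/2]
R4 ← R4 − (4/3)·R3: [0, 0, 0, 0, 0]
R5 ← R5 − (1/3)·R3: [0, 0, 0, 0, 0]
Echelon form has 3 nonzero rows, so rank(P) = 3.

3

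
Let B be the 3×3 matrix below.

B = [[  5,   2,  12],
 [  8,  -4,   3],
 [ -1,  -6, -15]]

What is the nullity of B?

Row reduce to echelon form.
R2 ← R2 − (8/5)·R1: [0, -36/5, -81/5]
R3 ← R3 + (1/5)·R1: [0, -28/5, -63/5]
R3 ← R3 − (7/9)·R2: [0, 0, 0]
2 nonzero rows, so rank(B) = 2.
B has 3 columns; by rank–nullity, nullity = 3 − 2 = 1.

1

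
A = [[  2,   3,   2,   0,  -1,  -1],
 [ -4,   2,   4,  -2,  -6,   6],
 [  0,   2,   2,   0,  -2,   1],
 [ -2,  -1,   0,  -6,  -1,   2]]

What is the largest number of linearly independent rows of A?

Row reduce to echelon form.
R2 ← R2 + (2)·R1: [0, 8, 8, -2, -8, 4]
R4 ← R4 + R1: [0, 2, 2, -6, -2, 1]
R3 ← R3 − (1/4)·R2: [0, 0, 0, 1/2, 0, 0]
R4 ← R4 − (1/4)·R2: [0, 0, 0, -11/2, 0, 0]
R4 ← R4 + (11)·R3: [0, 0, 0, 0, 0, 0]
Echelon form has 3 nonzero rows, so rank(A) = 3.
The rank gives the maximum number of linearly independent rows: 3.

3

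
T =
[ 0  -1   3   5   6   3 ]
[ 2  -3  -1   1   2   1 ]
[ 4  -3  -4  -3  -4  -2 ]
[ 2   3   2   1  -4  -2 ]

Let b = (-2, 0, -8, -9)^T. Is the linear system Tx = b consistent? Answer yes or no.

no

Row reduce the augmented matrix [T | b].
Swap R1 ↔ R2
R3 ← R3 − (2)·R1: [0, 3, -2, -5, -8, -4, -8]
R4 ← R4 − R1: [0, 6, 3, 0, -6, -3, -9]
R3 ← R3 + (3)·R2: [0, 0, 7, 10, 10, 5, -14]
R4 ← R4 + (6)·R2: [0, 0, 21, 30, 30, 15, -21]
R4 ← R4 − (3)·R3: [0, 0, 0, 0, 0, 0, 21]
The echelon form has 4 nonzero rows; the last pivot sits in the augmented column, so rank(T) = 3 but rank([T|b]) = 4.
Since the ranks differ, the system is inconsistent.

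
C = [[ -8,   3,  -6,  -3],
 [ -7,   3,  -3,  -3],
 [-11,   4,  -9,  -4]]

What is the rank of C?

2

Row reduce to echelon form.
R2 ← R2 − (7/8)·R1: [0, 3/8, 9/4, -3/8]
R3 ← R3 − (11/8)·R1: [0, -1/8, -3/4, 1/8]
R3 ← R3 + (1/3)·R2: [0, 0, 0, 0]
Echelon form has 2 nonzero rows, so rank(C) = 2.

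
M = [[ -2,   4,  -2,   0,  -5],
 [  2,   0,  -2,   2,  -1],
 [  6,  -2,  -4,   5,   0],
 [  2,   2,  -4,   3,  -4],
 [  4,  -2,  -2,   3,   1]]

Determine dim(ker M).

3

Row reduce to echelon form.
R2 ← R2 + R1: [0, 4, -4, 2, -6]
R3 ← R3 + (3)·R1: [0, 10, -10, 5, -15]
R4 ← R4 + R1: [0, 6, -6, 3, -9]
R5 ← R5 + (2)·R1: [0, 6, -6, 3, -9]
R3 ← R3 − (5/2)·R2: [0, 0, 0, 0, 0]
R4 ← R4 − (3/2)·R2: [0, 0, 0, 0, 0]
R5 ← R5 − (3/2)·R2: [0, 0, 0, 0, 0]
2 nonzero rows, so rank(M) = 2.
M has 5 columns; by rank–nullity, nullity = 5 − 2 = 3.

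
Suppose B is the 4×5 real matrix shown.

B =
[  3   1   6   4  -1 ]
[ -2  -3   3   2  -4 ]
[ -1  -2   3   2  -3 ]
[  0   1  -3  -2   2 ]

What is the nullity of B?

Row reduce to echelon form.
R2 ← R2 + (2/3)·R1: [0, -7/3, 7, 14/3, -14/3]
R3 ← R3 + (1/3)·R1: [0, -5/3, 5, 10/3, -10/3]
R3 ← R3 − (5/7)·R2: [0, 0, 0, 0, 0]
R4 ← R4 + (3/7)·R2: [0, 0, 0, 0, 0]
2 nonzero rows, so rank(B) = 2.
B has 5 columns; by rank–nullity, nullity = 5 − 2 = 3.

3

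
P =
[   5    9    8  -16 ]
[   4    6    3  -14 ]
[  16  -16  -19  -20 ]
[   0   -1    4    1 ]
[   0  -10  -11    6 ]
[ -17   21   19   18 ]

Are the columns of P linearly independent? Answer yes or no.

Row reduce P to echelon form.
R2 ← R2 − (4/5)·R1: [0, -6/5, -17/5, -6/5]
R3 ← R3 − (16/5)·R1: [0, -224/5, -223/5, 156/5]
R6 ← R6 + (17/5)·R1: [0, 258/5, 231/5, -182/5]
R3 ← R3 − (112/3)·R2: [0, 0, 247/3, 76]
R4 ← R4 − (5/6)·R2: [0, 0, 41/6, 2]
R5 ← R5 − (25/3)·R2: [0, 0, 52/3, 16]
R6 ← R6 + (43)·R2: [0, 0, -100, -88]
R4 ← R4 − (41/494)·R3: [0, 0, 0, -56/13]
R5 ← R5 − (4/19)·R3: [0, 0, 0, 0]
R6 ← R6 + (300/247)·R3: [0, 0, 0, 56/13]
R6 ← R6 + R4: [0, 0, 0, 0]
4 pivots among 4 columns.
Every column is a pivot column, so the columns are linearly independent.

yes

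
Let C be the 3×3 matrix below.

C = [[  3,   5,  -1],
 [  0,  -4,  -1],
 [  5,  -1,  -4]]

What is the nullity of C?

1

Row reduce to echelon form.
R3 ← R3 − (5/3)·R1: [0, -28/3, -7/3]
R3 ← R3 − (7/3)·R2: [0, 0, 0]
2 nonzero rows, so rank(C) = 2.
C has 3 columns; by rank–nullity, nullity = 3 − 2 = 1.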